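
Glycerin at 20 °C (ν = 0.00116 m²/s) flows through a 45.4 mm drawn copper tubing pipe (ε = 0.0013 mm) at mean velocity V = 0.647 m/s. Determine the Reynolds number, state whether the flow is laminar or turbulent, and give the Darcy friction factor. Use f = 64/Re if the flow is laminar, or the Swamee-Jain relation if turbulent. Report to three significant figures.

Re = VD/ν = 0.6470·0.0454/0.00116 = 25.3
Re < 2300 → laminar → f = 64/Re = 2.527

Re ≈ 25.3; laminar; f = 64/Re ≈ 2.53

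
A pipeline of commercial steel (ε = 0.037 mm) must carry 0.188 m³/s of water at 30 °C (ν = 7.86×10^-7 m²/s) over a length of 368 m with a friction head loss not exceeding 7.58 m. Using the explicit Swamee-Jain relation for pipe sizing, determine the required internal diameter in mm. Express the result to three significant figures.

D ≈ 290 mm

Swamee-Jain (Type III): D = 0.66·[ε^1.25·(LQ²/(gh_f))^4.75 + ν·Q^9.4·(L/(gh_f))^5.2]^0.04
LQ²/(gh_f) = 0.1749; L/(gh_f) = 4.949
Term 1 = ε^1.25·(…)^4.75 = 7.31×10^-10; Term 2 = ν·Q^9.4·(…)^5.2 = 4.83×10^-10
D = 0.66·(7.31×10^-10 + 4.83×10^-10)^0.04 = 0.2903 m = 290 mm
Check: V = 2.84 m/s, Re = 1.05×10^6, f = 0.01385, h_f = 7.21 m ≈ 7.58 m ✓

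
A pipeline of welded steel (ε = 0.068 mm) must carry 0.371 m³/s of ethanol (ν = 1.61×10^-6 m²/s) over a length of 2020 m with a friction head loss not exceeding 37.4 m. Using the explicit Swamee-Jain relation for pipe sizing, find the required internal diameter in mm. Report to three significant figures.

D ≈ 395 mm

Swamee-Jain (Type III): D = 0.66·[ε^1.25·(LQ²/(gh_f))^4.75 + ν·Q^9.4·(L/(gh_f))^5.2]^0.04
LQ²/(gh_f) = 0.7578; L/(gh_f) = 5.506
Term 1 = ε^1.25·(…)^4.75 = 1.65×10^-6; Term 2 = ν·Q^9.4·(…)^5.2 = 1.03×10^-6
D = 0.66·(1.65×10^-6 + 1.03×10^-6)^0.04 = 0.3951 m = 395 mm
Check: V = 3.03 m/s, Re = 7.43×10^5, f = 0.01475, h_f = 35.2 m ≈ 37.4 m ✓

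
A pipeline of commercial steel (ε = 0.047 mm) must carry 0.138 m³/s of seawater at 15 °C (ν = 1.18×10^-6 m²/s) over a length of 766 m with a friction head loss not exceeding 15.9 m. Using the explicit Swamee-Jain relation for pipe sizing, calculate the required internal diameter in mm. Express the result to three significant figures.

Swamee-Jain (Type III): D = 0.66·[ε^1.25·(LQ²/(gh_f))^4.75 + ν·Q^9.4·(L/(gh_f))^5.2]^0.04
LQ²/(gh_f) = 0.09352; L/(gh_f) = 4.911
Term 1 = ε^1.25·(…)^4.75 = 5.03×10^-11; Term 2 = ν·Q^9.4·(…)^5.2 = 3.81×10^-11
D = 0.66·(5.03×10^-11 + 3.81×10^-11)^0.04 = 0.2615 m = 261 mm
Check: V = 2.57 m/s, Re = 5.70×10^5, f = 0.01514, h_f = 14.9 m ≈ 15.9 m ✓

D ≈ 261 mm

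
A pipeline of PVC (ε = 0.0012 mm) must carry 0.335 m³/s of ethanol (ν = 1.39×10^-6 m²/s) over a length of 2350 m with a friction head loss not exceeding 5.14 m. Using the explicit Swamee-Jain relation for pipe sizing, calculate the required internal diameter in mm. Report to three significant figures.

Swamee-Jain (Type III): D = 0.66·[ε^1.25·(LQ²/(gh_f))^4.75 + ν·Q^9.4·(L/(gh_f))^5.2]^0.04
LQ²/(gh_f) = 5.230; L/(gh_f) = 46.61
Term 1 = ε^1.25·(…)^4.75 = 1.03×10^-4; Term 2 = ν·Q^9.4·(…)^5.2 = 0.0226
D = 0.66·(1.03×10^-4 + 0.0226)^0.04 = 0.5673 m = 567 mm
Check: V = 1.33 m/s, Re = 5.41×10^5, f = 0.01294, h_f = 4.80 m ≈ 5.14 m ✓

D ≈ 567 mm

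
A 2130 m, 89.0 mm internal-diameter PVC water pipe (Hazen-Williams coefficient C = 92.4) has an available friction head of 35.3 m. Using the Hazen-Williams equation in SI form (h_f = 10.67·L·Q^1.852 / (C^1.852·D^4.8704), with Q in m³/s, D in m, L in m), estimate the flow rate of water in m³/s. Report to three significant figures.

Rearranging: Q = [h_f·C^1.852·D^4.8704 / (10.67·L)]^(1/1.852)
Q = [35.3·92.4^1.852·0.0890^4.8704 / (10.67·2130)]^0.540 = 0.004855 m³/s

Q ≈ 0.00485 m³/s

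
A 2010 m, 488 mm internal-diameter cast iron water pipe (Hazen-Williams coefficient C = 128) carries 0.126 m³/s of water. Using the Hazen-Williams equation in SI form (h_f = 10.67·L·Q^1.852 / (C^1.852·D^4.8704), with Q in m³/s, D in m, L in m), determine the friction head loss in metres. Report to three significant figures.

h_f = 10.67·2010·0.126^1.852 / (128^1.852·0.488^4.8704) = 1.906 m

h_f ≈ 1.91 m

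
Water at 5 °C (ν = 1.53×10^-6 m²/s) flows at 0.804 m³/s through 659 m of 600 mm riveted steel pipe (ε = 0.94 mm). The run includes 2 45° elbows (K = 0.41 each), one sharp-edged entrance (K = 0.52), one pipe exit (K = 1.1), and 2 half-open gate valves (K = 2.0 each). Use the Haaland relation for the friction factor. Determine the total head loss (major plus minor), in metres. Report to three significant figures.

H_L ≈ 12.7 m

V = 4Q/(πD²) = 2.844 m/s; V²/2g = 0.4121 m
Re = 1.12×10^6, ε/D = 0.00157 → f = 0.02219 (Haaland)
Major: h_f = f(L/D)·V²/2g = 0.02219·1098·0.4121 = 10.04 m
Minor: ΣK = 6.44; h_m = ΣK·V²/2g = 2.654 m
Total H_L = 10.04 + 2.654 = 12.70 m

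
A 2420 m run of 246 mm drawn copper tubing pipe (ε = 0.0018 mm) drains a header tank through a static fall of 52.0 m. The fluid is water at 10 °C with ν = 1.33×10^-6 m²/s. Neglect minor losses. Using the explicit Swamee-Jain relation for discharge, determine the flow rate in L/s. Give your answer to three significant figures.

Q ≈ 133 L/s

Swamee-Jain (Type II): Q = -0.965·√(gD⁵h_f/L)·ln[ε/(3.7D) + √(3.17ν²L/(gD³h_f))]
√(gD⁵h_f/L) = √(9.81·0.246⁵·52.0/2420) = 0.01378
ε/(3.7D) = 1.98×10^-6; √(3.17ν²L/(gD³h_f)) = 4.23×10^-5
Q = -0.965·0.01378·ln(4.425×10^-5) = 0.1333 m³/s
Check: V = 2.81 m/s, Re = 5.19×10^5, f = 0.01313, h_f = 51.8 m ≈ 52.0 m ✓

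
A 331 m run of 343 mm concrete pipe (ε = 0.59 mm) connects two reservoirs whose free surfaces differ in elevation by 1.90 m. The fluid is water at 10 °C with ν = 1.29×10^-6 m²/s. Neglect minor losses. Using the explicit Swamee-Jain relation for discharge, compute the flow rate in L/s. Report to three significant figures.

Swamee-Jain (Type II): Q = -0.965·√(gD⁵h_f/L)·ln[ε/(3.7D) + √(3.17ν²L/(gD³h_f))]
√(gD⁵h_f/L) = √(9.81·0.343⁵·1.90/331) = 0.01635
ε/(3.7D) = 4.65×10^-4; √(3.17ν²L/(gD³h_f)) = 4.82×10^-5
Q = -0.965·0.01635·ln(5.131×10^-4) = 0.1195 m³/s
Check: V = 1.29 m/s, Re = 3.44×10^5, f = 0.02324, h_f = 1.91 m ≈ 1.90 m ✓

Q ≈ 120 L/s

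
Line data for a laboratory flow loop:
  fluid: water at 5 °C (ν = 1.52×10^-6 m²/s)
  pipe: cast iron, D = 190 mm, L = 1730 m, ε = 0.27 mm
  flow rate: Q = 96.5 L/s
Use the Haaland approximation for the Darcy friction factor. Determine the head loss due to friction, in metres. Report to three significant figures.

h_f ≈ 118 m

V = 4Q/(πD²) = 4·0.0965/(π·0.190²) = 3.404 m/s
Re = VD/ν = 3.404·0.190/1.52×10^-6 = 4.25×10^5 → turbulent
ε/D = 0.27/190 = 0.00142
Haaland: f = 0.02195
h_f = f(L/D)V²/(2g) = 0.02195·(1730/0.190)·3.404²/(2·9.81) = 118.0 m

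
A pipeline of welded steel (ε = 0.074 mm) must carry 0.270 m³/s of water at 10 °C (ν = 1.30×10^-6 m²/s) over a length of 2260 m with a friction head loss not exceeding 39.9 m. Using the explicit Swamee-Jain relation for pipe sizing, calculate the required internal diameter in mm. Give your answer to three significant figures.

D ≈ 353 mm

Swamee-Jain (Type III): D = 0.66·[ε^1.25·(LQ²/(gh_f))^4.75 + ν·Q^9.4·(L/(gh_f))^5.2]^0.04
LQ²/(gh_f) = 0.4209; L/(gh_f) = 5.774
Term 1 = ε^1.25·(…)^4.75 = 1.13×10^-7; Term 2 = ν·Q^9.4·(…)^5.2 = 5.35×10^-8
D = 0.66·(1.13×10^-7 + 5.35×10^-8)^0.04 = 0.3535 m = 353 mm
Check: V = 2.75 m/s, Re = 7.48×10^5, f = 0.01514, h_f = 37.3 m ≈ 39.9 m ✓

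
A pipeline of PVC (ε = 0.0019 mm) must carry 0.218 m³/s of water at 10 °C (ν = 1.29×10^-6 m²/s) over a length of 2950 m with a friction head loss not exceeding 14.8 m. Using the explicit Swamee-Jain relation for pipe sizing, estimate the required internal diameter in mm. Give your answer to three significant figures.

Swamee-Jain (Type III): D = 0.66·[ε^1.25·(LQ²/(gh_f))^4.75 + ν·Q^9.4·(L/(gh_f))^5.2]^0.04
LQ²/(gh_f) = 0.9656; L/(gh_f) = 20.32
Term 1 = ε^1.25·(…)^4.75 = 5.97×10^-8; Term 2 = ν·Q^9.4·(…)^5.2 = 4.93×10^-6
D = 0.66·(5.97×10^-8 + 4.93×10^-6)^0.04 = 0.4050 m = 405 mm
Check: V = 1.69 m/s, Re = 5.31×10^5, f = 0.01303, h_f = 13.8 m ≈ 14.8 m ✓

D ≈ 405 mm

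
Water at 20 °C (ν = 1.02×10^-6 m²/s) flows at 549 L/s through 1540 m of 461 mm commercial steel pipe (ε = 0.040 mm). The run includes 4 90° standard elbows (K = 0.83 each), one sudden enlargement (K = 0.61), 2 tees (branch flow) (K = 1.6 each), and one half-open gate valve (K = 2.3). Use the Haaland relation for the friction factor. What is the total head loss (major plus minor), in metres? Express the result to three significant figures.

V = 4Q/(πD²) = 3.289 m/s; V²/2g = 0.5514 m
Re = 1.49×10^6, ε/D = 8.68×10^-5 → f = 0.01273 (Haaland)
Major: h_f = f(L/D)·V²/2g = 0.01273·3341·0.5514 = 23.44 m
Minor: ΣK = 9.43; h_m = ΣK·V²/2g = 5.200 m
Total H_L = 23.44 + 5.200 = 28.64 m

H_L ≈ 28.6 m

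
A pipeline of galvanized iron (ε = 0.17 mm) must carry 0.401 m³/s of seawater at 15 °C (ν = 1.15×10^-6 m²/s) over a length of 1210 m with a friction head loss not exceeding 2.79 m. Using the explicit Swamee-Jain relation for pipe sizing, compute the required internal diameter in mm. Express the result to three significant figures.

Swamee-Jain (Type III): D = 0.66·[ε^1.25·(LQ²/(gh_f))^4.75 + ν·Q^9.4·(L/(gh_f))^5.2]^0.04
LQ²/(gh_f) = 7.109; L/(gh_f) = 44.21
Term 1 = ε^1.25·(…)^4.75 = 0.216; Term 2 = ν·Q^9.4·(…)^5.2 = 0.0771
D = 0.66·(0.216 + 0.0771)^0.04 = 0.6284 m = 628 mm
Check: V = 1.29 m/s, Re = 7.07×10^5, f = 0.01577, h_f = 2.59 m ≈ 2.79 m ✓

D ≈ 628 mm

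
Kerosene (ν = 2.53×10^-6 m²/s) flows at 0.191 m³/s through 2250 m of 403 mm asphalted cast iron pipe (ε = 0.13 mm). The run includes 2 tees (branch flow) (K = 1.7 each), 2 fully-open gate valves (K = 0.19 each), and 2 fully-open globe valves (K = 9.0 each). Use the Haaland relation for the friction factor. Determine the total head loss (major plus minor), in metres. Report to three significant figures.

H_L ≈ 13.5 m

V = 4Q/(πD²) = 1.497 m/s; V²/2g = 0.1143 m
Re = 2.39×10^5, ε/D = 3.23×10^-4 → f = 0.01732 (Haaland)
Major: h_f = f(L/D)·V²/2g = 0.01732·5583·0.1143 = 11.05 m
Minor: ΣK = 21.8; h_m = ΣK·V²/2g = 2.489 m
Total H_L = 11.05 + 2.489 = 13.54 m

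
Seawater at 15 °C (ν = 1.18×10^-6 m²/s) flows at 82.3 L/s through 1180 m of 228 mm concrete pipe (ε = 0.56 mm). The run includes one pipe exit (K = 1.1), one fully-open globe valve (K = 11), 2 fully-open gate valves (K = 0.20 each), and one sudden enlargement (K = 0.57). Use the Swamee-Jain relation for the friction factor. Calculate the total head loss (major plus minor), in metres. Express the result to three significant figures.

H_L ≈ 29.8 m

V = 4Q/(πD²) = 2.016 m/s; V²/2g = 0.2071 m
Re = 3.89×10^5, ε/D = 0.00246 → f = 0.02529 (Swamee-Jain)
Major: h_f = f(L/D)·V²/2g = 0.02529·5175·0.2071 = 27.10 m
Minor: ΣK = 13.1; h_m = ΣK·V²/2g = 2.707 m
Total H_L = 27.10 + 2.707 = 29.81 m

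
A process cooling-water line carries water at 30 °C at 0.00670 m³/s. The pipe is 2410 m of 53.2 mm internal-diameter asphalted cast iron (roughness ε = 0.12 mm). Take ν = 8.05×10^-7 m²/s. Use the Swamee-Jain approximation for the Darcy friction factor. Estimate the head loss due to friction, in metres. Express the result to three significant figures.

h_f ≈ 528 m

V = 4Q/(πD²) = 4·0.00670/(π·0.0532²) = 3.014 m/s
Re = VD/ν = 3.014·0.0532/8.05×10^-7 = 1.99×10^5 → turbulent
ε/D = 0.12/53.2 = 0.00226
Swamee-Jain: f = 0.02519
h_f = f(L/D)V²/(2g) = 0.02519·(2410/0.0532)·3.014²/(2·9.81) = 528.4 m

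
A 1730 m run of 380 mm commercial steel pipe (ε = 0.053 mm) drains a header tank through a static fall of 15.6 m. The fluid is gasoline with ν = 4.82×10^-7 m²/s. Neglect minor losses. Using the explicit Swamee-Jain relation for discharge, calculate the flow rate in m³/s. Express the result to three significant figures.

Q ≈ 0.253 m³/s

Swamee-Jain (Type II): Q = -0.965·√(gD⁵h_f/L)·ln[ε/(3.7D) + √(3.17ν²L/(gD³h_f))]
√(gD⁵h_f/L) = √(9.81·0.380⁵·15.6/1730) = 0.02647
ε/(3.7D) = 3.77×10^-5; √(3.17ν²L/(gD³h_f)) = 1.23×10^-5
Q = -0.965·0.02647·ln(5.001×10^-5) = 0.2530 m³/s
Check: V = 2.23 m/s, Re = 1.76×10^6, f = 0.01359, h_f = 15.7 m ≈ 15.6 m ✓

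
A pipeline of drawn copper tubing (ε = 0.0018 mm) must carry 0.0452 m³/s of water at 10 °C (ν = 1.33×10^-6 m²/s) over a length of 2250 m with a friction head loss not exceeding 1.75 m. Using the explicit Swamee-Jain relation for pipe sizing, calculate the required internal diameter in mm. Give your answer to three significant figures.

D ≈ 331 mm

Swamee-Jain (Type III): D = 0.66·[ε^1.25·(LQ²/(gh_f))^4.75 + ν·Q^9.4·(L/(gh_f))^5.2]^0.04
LQ²/(gh_f) = 0.2678; L/(gh_f) = 131.1
Term 1 = ε^1.25·(…)^4.75 = 1.26×10^-10; Term 2 = ν·Q^9.4·(…)^5.2 = 3.11×10^-8
D = 0.66·(1.26×10^-10 + 3.11×10^-8)^0.04 = 0.3306 m = 331 mm
Check: V = 0.526 m/s, Re = 1.31×10^5, f = 0.01694, h_f = 1.63 m ≈ 1.75 m ✓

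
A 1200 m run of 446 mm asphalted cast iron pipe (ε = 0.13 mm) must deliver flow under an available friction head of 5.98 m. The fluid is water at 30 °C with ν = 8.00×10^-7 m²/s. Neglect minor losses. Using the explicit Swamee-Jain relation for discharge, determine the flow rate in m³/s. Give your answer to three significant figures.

Q ≈ 0.261 m³/s

Swamee-Jain (Type II): Q = -0.965·√(gD⁵h_f/L)·ln[ε/(3.7D) + √(3.17ν²L/(gD³h_f))]
√(gD⁵h_f/L) = √(9.81·0.446⁵·5.98/1200) = 0.02937
ε/(3.7D) = 7.88×10^-5; √(3.17ν²L/(gD³h_f)) = 2.16×10^-5
Q = -0.965·0.02937·ln(1.004×10^-4) = 0.2609 m³/s
Check: V = 1.67 m/s, Re = 9.31×10^5, f = 0.01573, h_f = 6.02 m ≈ 5.98 m ✓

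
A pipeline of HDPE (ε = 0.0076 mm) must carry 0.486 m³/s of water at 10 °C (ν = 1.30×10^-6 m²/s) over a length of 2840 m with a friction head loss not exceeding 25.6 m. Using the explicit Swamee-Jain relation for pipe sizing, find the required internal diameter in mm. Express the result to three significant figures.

Swamee-Jain (Type III): D = 0.66·[ε^1.25·(LQ²/(gh_f))^4.75 + ν·Q^9.4·(L/(gh_f))^5.2]^0.04
LQ²/(gh_f) = 2.671; L/(gh_f) = 11.31
Term 1 = ε^1.25·(…)^4.75 = 4.24×10^-5; Term 2 = ν·Q^9.4·(…)^5.2 = 4.43×10^-4
D = 0.66·(4.24×10^-5 + 4.43×10^-4)^0.04 = 0.4864 m = 486 mm
Check: V = 2.62 m/s, Re = 9.79×10^5, f = 0.01202, h_f = 24.5 m ≈ 25.6 m ✓

D ≈ 486 mm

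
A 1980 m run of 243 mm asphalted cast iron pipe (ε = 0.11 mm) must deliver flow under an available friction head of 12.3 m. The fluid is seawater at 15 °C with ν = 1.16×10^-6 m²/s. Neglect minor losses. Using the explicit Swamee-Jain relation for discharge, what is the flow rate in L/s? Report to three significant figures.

Q ≈ 59.3 L/s

Swamee-Jain (Type II): Q = -0.965·√(gD⁵h_f/L)·ln[ε/(3.7D) + √(3.17ν²L/(gD³h_f))]
√(gD⁵h_f/L) = √(9.81·0.243⁵·12.3/1980) = 0.007186
ε/(3.7D) = 1.22×10^-4; √(3.17ν²L/(gD³h_f)) = 6.98×10^-5
Q = -0.965·0.007186·ln(1.922×10^-4) = 0.05934 m³/s
Check: V = 1.28 m/s, Re = 2.68×10^5, f = 0.01821, h_f = 12.4 m ≈ 12.3 m ✓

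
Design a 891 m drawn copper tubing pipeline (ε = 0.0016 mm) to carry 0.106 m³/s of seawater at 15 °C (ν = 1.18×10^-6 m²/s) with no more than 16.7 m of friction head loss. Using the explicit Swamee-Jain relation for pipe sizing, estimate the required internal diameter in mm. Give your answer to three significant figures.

D ≈ 234 mm

Swamee-Jain (Type III): D = 0.66·[ε^1.25·(LQ²/(gh_f))^4.75 + ν·Q^9.4·(L/(gh_f))^5.2]^0.04
LQ²/(gh_f) = 0.06111; L/(gh_f) = 5.439
Term 1 = ε^1.25·(…)^4.75 = 9.75×10^-14; Term 2 = ν·Q^9.4·(…)^5.2 = 5.42×10^-12
D = 0.66·(9.75×10^-14 + 5.42×10^-12)^0.04 = 0.2340 m = 234 mm
Check: V = 2.46 m/s, Re = 4.89×10^5, f = 0.01325, h_f = 15.6 m ≈ 16.7 m ✓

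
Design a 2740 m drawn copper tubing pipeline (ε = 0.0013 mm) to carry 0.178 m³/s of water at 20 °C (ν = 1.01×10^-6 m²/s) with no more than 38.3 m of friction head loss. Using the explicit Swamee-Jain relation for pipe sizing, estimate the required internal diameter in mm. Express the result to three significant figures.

Swamee-Jain (Type III): D = 0.66·[ε^1.25·(LQ²/(gh_f))^4.75 + ν·Q^9.4·(L/(gh_f))^5.2]^0.04
LQ²/(gh_f) = 0.2311; L/(gh_f) = 7.293
Term 1 = ε^1.25·(…)^4.75 = 4.17×10^-11; Term 2 = ν·Q^9.4·(…)^5.2 = 2.79×10^-9
D = 0.66·(4.17×10^-11 + 2.79×10^-9)^0.04 = 0.3003 m = 300 mm
Check: V = 2.51 m/s, Re = 7.47×10^5, f = 0.01229, h_f = 36.1 m ≈ 38.3 m ✓

D ≈ 300 mm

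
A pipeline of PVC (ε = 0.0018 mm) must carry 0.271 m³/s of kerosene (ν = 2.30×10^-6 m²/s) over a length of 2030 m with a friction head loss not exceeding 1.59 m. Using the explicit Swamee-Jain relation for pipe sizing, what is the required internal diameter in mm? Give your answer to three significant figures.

D ≈ 662 mm

Swamee-Jain (Type III): D = 0.66·[ε^1.25·(LQ²/(gh_f))^4.75 + ν·Q^9.4·(L/(gh_f))^5.2]^0.04
LQ²/(gh_f) = 9.558; L/(gh_f) = 130.1
Term 1 = ε^1.25·(…)^4.75 = 0.00299; Term 2 = ν·Q^9.4·(…)^5.2 = 1.06
D = 0.66·(0.00299 + 1.06)^0.04 = 0.6617 m = 662 mm
Check: V = 0.788 m/s, Re = 2.27×10^5, f = 0.01519, h_f = 1.47 m ≈ 1.59 m ✓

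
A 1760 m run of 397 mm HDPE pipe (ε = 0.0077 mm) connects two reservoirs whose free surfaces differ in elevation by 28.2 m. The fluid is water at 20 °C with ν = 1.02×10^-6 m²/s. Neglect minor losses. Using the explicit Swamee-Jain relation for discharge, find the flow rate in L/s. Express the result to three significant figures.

Q ≈ 405 L/s

Swamee-Jain (Type II): Q = -0.965·√(gD⁵h_f/L)·ln[ε/(3.7D) + √(3.17ν²L/(gD³h_f))]
√(gD⁵h_f/L) = √(9.81·0.397⁵·28.2/1760) = 0.03937
ε/(3.7D) = 5.24×10^-6; √(3.17ν²L/(gD³h_f)) = 1.83×10^-5
Q = -0.965·0.03937·ln(2.355×10^-5) = 0.4049 m³/s
Check: V = 3.27 m/s, Re = 1.27×10^6, f = 0.01168, h_f = 28.2 m ≈ 28.2 m ✓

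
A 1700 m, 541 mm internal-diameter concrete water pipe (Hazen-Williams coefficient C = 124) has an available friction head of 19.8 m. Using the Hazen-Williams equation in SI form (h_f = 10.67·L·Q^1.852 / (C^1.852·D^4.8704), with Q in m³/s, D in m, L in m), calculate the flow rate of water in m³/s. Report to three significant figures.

Q ≈ 0.620 m³/s

Rearranging: Q = [h_f·C^1.852·D^4.8704 / (10.67·L)]^(1/1.852)
Q = [19.8·124^1.852·0.541^4.8704 / (10.67·1700)]^0.540 = 0.6201 m³/s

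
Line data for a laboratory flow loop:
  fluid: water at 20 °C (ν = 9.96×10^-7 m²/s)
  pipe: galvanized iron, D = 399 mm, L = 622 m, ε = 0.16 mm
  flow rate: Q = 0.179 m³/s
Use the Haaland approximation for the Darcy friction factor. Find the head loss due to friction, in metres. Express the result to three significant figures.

V = 4Q/(πD²) = 4·0.179/(π·0.399²) = 1.432 m/s
Re = VD/ν = 1.432·0.399/9.96×10^-7 = 5.73×10^5 → turbulent
ε/D = 0.16/399 = 4.01×10^-4
Haaland: f = 0.01680
h_f = f(L/D)V²/(2g) = 0.01680·(622/0.399)·1.432²/(2·9.81) = 2.736 m

h_f ≈ 2.74 m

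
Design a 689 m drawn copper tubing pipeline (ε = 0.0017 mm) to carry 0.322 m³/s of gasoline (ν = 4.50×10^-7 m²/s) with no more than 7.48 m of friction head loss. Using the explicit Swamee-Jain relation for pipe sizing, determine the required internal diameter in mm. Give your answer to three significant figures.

D ≈ 383 mm

Swamee-Jain (Type III): D = 0.66·[ε^1.25·(LQ²/(gh_f))^4.75 + ν·Q^9.4·(L/(gh_f))^5.2]^0.04
LQ²/(gh_f) = 0.9736; L/(gh_f) = 9.390
Term 1 = ε^1.25·(…)^4.75 = 5.40×10^-8; Term 2 = ν·Q^9.4·(…)^5.2 = 1.22×10^-6
D = 0.66·(5.40×10^-8 + 1.22×10^-6)^0.04 = 0.3834 m = 383 mm
Check: V = 2.79 m/s, Re = 2.38×10^6, f = 0.01028, h_f = 7.32 m ≈ 7.48 m ✓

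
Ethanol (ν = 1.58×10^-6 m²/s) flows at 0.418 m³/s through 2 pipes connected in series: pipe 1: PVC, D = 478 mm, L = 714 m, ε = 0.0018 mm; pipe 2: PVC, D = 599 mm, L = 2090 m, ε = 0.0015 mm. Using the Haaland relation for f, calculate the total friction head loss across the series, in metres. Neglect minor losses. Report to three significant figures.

Pipe 1: V = 2.329 m/s, Re = 7.05×10^5, ε/D = 3.77×10^-6, f = 0.01235, h_1 = f(L/D)V²/2g = 5.101 m
Pipe 2: V = 1.483 m/s, Re = 5.62×10^5, ε/D = 2.50×10^-6, f = 0.01282, h_2 = f(L/D)V²/2g = 5.017 m
Series → Q common, losses add: H = Σh = 10.12 m

H ≈ 10.1 m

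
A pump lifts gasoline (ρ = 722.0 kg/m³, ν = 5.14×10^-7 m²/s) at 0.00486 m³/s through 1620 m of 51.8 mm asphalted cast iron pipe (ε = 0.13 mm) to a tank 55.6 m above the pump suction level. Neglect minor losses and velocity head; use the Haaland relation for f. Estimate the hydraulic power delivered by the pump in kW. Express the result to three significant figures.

P_hyd ≈ 9.37 kW

V = 4Q/(πD²) = 2.306 m/s; Re = 2.32×10^5; ε/D = 0.00251; f = 0.02553
h_f = f(L/D)V²/2g = 216.5 m
Total head H = z + h_f = 55.6 + 216.5 = 272.1 m
P_hyd = ρgQH = 722.0·9.81·0.00486·272.1 = 9.365 kW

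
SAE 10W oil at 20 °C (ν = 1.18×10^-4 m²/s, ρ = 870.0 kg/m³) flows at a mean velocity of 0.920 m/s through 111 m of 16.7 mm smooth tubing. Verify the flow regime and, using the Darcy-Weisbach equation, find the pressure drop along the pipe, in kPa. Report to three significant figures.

Re = VD/ν = 0.920·0.01670/1.18×10^-4 = 130 → laminar (Re < 2300)
f = 64/Re = 0.4915
h_f = f(L/D)V²/(2g) = 0.4915·(111/0.01670)·0.920²/(2·9.81) = 140.9 m
Δp = ρg·h_f = 870.0·9.81·140.9 = 1203 kPa

Δp ≈ 1200 kPa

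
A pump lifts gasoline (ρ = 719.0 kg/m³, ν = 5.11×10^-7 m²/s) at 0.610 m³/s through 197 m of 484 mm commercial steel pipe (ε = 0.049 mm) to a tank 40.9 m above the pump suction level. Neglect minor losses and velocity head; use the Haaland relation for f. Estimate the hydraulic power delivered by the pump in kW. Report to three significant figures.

P_hyd ≈ 188 kW

V = 4Q/(πD²) = 3.316 m/s; Re = 3.14×10^6; ε/D = 1.01×10^-4; f = 0.01251
h_f = f(L/D)V²/2g = 2.854 m
Total head H = z + h_f = 40.9 + 2.854 = 43.75 m
P_hyd = ρgQH = 719.0·9.81·0.610·43.75 = 188.3 kW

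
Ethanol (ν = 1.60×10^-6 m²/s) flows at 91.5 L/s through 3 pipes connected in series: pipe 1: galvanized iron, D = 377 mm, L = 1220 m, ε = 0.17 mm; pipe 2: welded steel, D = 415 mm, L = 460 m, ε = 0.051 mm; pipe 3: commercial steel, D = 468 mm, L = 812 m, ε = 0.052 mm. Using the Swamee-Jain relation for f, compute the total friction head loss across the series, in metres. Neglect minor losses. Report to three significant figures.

H ≈ 2.94 m

Pipe 1: V = 0.8197 m/s, Re = 1.93×10^5, ε/D = 4.51×10^-4, f = 0.01873, h_1 = f(L/D)V²/2g = 2.076 m
Pipe 2: V = 0.6764 m/s, Re = 1.75×10^5, ε/D = 1.23×10^-4, f = 0.01690, h_2 = f(L/D)V²/2g = 0.4370 m
Pipe 3: V = 0.5319 m/s, Re = 1.56×10^5, ε/D = 1.11×10^-4, f = 0.01715, h_3 = f(L/D)V²/2g = 0.4290 m
Series → Q common, losses add: H = Σh = 2.942 m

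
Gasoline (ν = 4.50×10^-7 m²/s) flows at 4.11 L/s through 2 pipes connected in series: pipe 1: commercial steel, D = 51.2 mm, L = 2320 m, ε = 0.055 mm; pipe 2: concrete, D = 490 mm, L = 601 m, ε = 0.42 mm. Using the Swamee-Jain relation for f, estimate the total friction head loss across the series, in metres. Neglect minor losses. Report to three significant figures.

Pipe 1: V = 1.996 m/s, Re = 2.27×10^5, ε/D = 0.00107, f = 0.02133, h_1 = f(L/D)V²/2g = 196.3 m
Pipe 2: V = 0.02180 m/s, Re = 2.37×10^4, ε/D = 8.57×10^-4, f = 0.02690, h_2 = f(L/D)V²/2g = 7.988×10^-4 m
Series → Q common, losses add: H = Σh = 196.3 m

H ≈ 196 m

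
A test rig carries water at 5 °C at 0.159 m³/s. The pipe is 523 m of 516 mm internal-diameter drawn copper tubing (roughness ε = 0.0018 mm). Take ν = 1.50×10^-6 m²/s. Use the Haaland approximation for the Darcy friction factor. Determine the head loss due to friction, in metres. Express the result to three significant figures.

h_f ≈ 0.440 m

V = 4Q/(πD²) = 4·0.159/(π·0.516²) = 0.7603 m/s
Re = VD/ν = 0.7603·0.516/1.50×10^-6 = 2.62×10^5 → turbulent
ε/D = 0.0018/516 = 3.49×10^-6
Haaland: f = 0.01474
h_f = f(L/D)V²/(2g) = 0.01474·(523/0.516)·0.7603²/(2·9.81) = 0.4403 m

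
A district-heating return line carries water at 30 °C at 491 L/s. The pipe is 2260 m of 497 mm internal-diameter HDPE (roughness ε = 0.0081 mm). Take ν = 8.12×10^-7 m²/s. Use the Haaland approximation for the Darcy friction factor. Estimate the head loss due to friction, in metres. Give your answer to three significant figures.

h_f ≈ 16.6 m

V = 4Q/(πD²) = 4·0.491/(π·0.497²) = 2.531 m/s
Re = VD/ν = 2.531·0.497/8.12×10^-7 = 1.55×10^6 → turbulent
ε/D = 0.0081/497 = 1.63×10^-5
Haaland: f = 0.01119
h_f = f(L/D)V²/(2g) = 0.01119·(2260/0.497)·2.531²/(2·9.81) = 16.61 m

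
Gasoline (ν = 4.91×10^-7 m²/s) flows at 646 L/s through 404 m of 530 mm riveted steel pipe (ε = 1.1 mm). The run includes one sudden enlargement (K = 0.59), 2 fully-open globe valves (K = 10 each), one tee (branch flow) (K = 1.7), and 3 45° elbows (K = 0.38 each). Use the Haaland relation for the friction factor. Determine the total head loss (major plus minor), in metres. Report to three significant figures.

V = 4Q/(πD²) = 2.928 m/s; V²/2g = 0.4370 m
Re = 3.16×10^6, ε/D = 0.00208 → f = 0.02375 (Haaland)
Major: h_f = f(L/D)·V²/2g = 0.02375·762.3·0.4370 = 7.912 m
Minor: ΣK = 23.4; h_m = ΣK·V²/2g = 10.24 m
Total H_L = 7.912 + 10.24 = 18.15 m

H_L ≈ 18.2 m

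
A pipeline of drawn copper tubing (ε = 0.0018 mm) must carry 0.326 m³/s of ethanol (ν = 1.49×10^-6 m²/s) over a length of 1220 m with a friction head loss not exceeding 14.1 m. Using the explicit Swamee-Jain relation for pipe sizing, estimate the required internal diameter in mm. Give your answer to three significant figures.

Swamee-Jain (Type III): D = 0.66·[ε^1.25·(LQ²/(gh_f))^4.75 + ν·Q^9.4·(L/(gh_f))^5.2]^0.04
LQ²/(gh_f) = 0.9374; L/(gh_f) = 8.820
Term 1 = ε^1.25·(…)^4.75 = 4.85×10^-8; Term 2 = ν·Q^9.4·(…)^5.2 = 3.27×10^-6
D = 0.66·(4.85×10^-8 + 3.27×10^-6)^0.04 = 0.3984 m = 398 mm
Check: V = 2.61 m/s, Re = 6.99×10^5, f = 0.01243, h_f = 13.3 m ≈ 14.1 m ✓

D ≈ 398 mm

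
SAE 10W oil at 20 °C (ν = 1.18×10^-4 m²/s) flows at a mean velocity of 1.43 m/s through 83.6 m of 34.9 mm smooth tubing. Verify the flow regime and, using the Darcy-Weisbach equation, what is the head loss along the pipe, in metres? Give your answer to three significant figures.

h_f ≈ 37.8 m

Re = VD/ν = 1.43·0.03490/1.18×10^-4 = 423 → laminar (Re < 2300)
f = 64/Re = 0.1513
h_f = f(L/D)V²/(2g) = 0.1513·(83.6/0.03490)·1.43²/(2·9.81) = 37.78 m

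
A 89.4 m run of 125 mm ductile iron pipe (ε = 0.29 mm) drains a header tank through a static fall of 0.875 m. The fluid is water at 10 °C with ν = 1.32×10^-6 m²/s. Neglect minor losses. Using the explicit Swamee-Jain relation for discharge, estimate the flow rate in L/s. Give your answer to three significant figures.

Q ≈ 11.8 L/s

Swamee-Jain (Type II): Q = -0.965·√(gD⁵h_f/L)·ln[ε/(3.7D) + √(3.17ν²L/(gD³h_f))]
√(gD⁵h_f/L) = √(9.81·0.125⁵·0.875/89.4) = 0.001712
ε/(3.7D) = 6.27×10^-4; √(3.17ν²L/(gD³h_f)) = 1.72×10^-4
Q = -0.965·0.001712·ln(7.986×10^-4) = 0.01178 m³/s
Check: V = 0.960 m/s, Re = 9.09×10^4, f = 0.02629, h_f = 0.883 m ≈ 0.875 m ✓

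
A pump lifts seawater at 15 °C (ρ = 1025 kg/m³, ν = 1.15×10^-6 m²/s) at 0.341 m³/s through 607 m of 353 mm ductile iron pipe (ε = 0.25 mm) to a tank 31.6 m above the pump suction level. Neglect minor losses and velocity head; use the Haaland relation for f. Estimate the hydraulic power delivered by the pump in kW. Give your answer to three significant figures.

P_hyd ≈ 176 kW

V = 4Q/(πD²) = 3.484 m/s; Re = 1.07×10^6; ε/D = 7.08×10^-4; f = 0.01844
h_f = f(L/D)V²/2g = 19.62 m
Total head H = z + h_f = 31.6 + 19.62 = 51.22 m
P_hyd = ρgQH = 1025·9.81·0.341·51.22 = 175.6 kW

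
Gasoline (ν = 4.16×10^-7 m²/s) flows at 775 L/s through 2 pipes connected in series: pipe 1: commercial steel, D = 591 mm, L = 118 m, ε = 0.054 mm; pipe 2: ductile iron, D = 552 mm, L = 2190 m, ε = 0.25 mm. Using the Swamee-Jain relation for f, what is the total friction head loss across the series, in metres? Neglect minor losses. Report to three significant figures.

Pipe 1: V = 2.825 m/s, Re = 4.01×10^6, ε/D = 9.14×10^-5, f = 0.01232, h_1 = f(L/D)V²/2g = 1.000 m
Pipe 2: V = 3.238 m/s, Re = 4.30×10^6, ε/D = 4.53×10^-4, f = 0.01651, h_2 = f(L/D)V²/2g = 35.02 m
Series → Q common, losses add: H = Σh = 36.02 m

H ≈ 36.0 m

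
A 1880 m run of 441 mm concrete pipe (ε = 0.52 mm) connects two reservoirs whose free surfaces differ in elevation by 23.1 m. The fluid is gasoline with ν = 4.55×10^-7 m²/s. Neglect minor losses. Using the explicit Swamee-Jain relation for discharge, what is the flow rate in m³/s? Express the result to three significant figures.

Q ≈ 0.347 m³/s

Swamee-Jain (Type II): Q = -0.965·√(gD⁵h_f/L)·ln[ε/(3.7D) + √(3.17ν²L/(gD³h_f))]
√(gD⁵h_f/L) = √(9.81·0.441⁵·23.1/1880) = 0.04484
ε/(3.7D) = 3.19×10^-4; √(3.17ν²L/(gD³h_f)) = 7.97×10^-6
Q = -0.965·0.04484·ln(3.267×10^-4) = 0.3473 m³/s
Check: V = 2.27 m/s, Re = 2.20×10^6, f = 0.02062, h_f = 23.2 m ≈ 23.1 m ✓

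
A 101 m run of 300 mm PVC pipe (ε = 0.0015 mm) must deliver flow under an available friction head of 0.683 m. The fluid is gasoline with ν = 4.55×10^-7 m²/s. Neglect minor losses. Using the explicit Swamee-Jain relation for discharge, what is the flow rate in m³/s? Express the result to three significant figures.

Q ≈ 0.132 m³/s

Swamee-Jain (Type II): Q = -0.965·√(gD⁵h_f/L)·ln[ε/(3.7D) + √(3.17ν²L/(gD³h_f))]
√(gD⁵h_f/L) = √(9.81·0.300⁵·0.683/101) = 0.01270
ε/(3.7D) = 1.35×10^-6; √(3.17ν²L/(gD³h_f)) = 1.91×10^-5
Q = -0.965·0.01270·ln(2.049×10^-5) = 0.1323 m³/s
Check: V = 1.87 m/s, Re = 1.23×10^6, f = 0.01135, h_f = 0.682 m ≈ 0.683 m ✓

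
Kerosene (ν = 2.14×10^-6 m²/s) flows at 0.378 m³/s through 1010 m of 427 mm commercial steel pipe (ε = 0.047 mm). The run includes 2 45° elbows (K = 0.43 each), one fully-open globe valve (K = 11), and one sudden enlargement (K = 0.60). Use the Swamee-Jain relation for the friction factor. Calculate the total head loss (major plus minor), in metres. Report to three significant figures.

H_L ≈ 16.6 m

V = 4Q/(πD²) = 2.640 m/s; V²/2g = 0.3551 m
Re = 5.27×10^5, ε/D = 1.10×10^-4 → f = 0.01450 (Swamee-Jain)
Major: h_f = f(L/D)·V²/2g = 0.01450·2365·0.3551 = 12.18 m
Minor: ΣK = 12.5; h_m = ΣK·V²/2g = 4.425 m
Total H_L = 12.18 + 4.425 = 16.61 m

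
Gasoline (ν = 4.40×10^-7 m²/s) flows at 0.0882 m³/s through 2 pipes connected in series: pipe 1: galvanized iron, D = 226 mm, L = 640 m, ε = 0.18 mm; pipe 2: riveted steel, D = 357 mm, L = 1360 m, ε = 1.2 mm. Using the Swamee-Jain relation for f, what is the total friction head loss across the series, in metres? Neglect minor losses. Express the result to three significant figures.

Pipe 1: V = 2.199 m/s, Re = 1.13×10^6, ε/D = 7.96×10^-4, f = 0.01900, h_1 = f(L/D)V²/2g = 13.26 m
Pipe 2: V = 0.8811 m/s, Re = 7.15×10^5, ε/D = 0.00336, f = 0.02728, h_2 = f(L/D)V²/2g = 4.113 m
Series → Q common, losses add: H = Σh = 17.37 m

H ≈ 17.4 m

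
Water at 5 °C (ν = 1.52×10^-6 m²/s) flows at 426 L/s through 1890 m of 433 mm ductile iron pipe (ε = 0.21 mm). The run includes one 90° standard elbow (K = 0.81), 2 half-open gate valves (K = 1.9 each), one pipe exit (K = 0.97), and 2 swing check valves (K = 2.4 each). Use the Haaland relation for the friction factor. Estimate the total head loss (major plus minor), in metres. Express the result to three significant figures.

H_L ≈ 36.4 m

V = 4Q/(πD²) = 2.893 m/s; V²/2g = 0.4266 m
Re = 8.24×10^5, ε/D = 4.85×10^-4 → f = 0.01716 (Haaland)
Major: h_f = f(L/D)·V²/2g = 0.01716·4365·0.4266 = 31.95 m
Minor: ΣK = 10.4; h_m = ΣK·V²/2g = 4.428 m
Total H_L = 31.95 + 4.428 = 36.38 m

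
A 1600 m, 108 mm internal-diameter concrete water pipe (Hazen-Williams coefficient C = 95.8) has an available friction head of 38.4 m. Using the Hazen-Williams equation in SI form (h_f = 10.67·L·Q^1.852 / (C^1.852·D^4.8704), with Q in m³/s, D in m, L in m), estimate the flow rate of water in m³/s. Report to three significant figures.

Rearranging: Q = [h_f·C^1.852·D^4.8704 / (10.67·L)]^(1/1.852)
Q = [38.4·95.8^1.852·0.108^4.8704 / (10.67·1600)]^0.540 = 0.01023 m³/s

Q ≈ 0.0102 m³/s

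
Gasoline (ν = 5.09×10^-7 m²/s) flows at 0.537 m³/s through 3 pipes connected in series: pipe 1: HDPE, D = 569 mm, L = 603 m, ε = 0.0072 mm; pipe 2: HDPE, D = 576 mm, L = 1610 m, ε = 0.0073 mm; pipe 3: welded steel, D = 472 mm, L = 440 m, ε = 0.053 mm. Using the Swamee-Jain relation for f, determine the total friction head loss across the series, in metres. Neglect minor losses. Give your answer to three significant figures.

H ≈ 14.7 m

Pipe 1: V = 2.112 m/s, Re = 2.36×10^6, ε/D = 1.27×10^-5, f = 0.01061, h_1 = f(L/D)V²/2g = 2.555 m
Pipe 2: V = 2.061 m/s, Re = 2.33×10^6, ε/D = 1.27×10^-5, f = 0.01062, h_2 = f(L/D)V²/2g = 6.428 m
Pipe 3: V = 3.069 m/s, Re = 2.85×10^6, ε/D = 1.12×10^-4, f = 0.01288, h_3 = f(L/D)V²/2g = 5.763 m
Series → Q common, losses add: H = Σh = 14.75 m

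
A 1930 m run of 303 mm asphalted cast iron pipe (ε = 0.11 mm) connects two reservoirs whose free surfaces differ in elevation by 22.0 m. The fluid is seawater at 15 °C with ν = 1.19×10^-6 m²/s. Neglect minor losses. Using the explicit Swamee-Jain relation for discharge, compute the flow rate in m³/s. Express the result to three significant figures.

Q ≈ 0.145 m³/s

Swamee-Jain (Type II): Q = -0.965·√(gD⁵h_f/L)·ln[ε/(3.7D) + √(3.17ν²L/(gD³h_f))]
√(gD⁵h_f/L) = √(9.81·0.303⁵·22.0/1930) = 0.01690
ε/(3.7D) = 9.81×10^-5; √(3.17ν²L/(gD³h_f)) = 3.80×10^-5
Q = -0.965·0.01690·ln(1.361×10^-4) = 0.1452 m³/s
Check: V = 2.01 m/s, Re = 5.13×10^5, f = 0.01683, h_f = 22.1 m ≈ 22.0 m ✓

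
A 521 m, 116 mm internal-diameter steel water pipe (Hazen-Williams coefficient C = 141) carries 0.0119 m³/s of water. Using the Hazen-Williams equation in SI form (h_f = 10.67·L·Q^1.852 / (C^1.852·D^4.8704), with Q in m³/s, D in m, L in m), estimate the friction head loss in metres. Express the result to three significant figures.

h_f ≈ 5.72 m

h_f = 10.67·521·0.0119^1.852 / (141^1.852·0.116^4.8704) = 5.715 m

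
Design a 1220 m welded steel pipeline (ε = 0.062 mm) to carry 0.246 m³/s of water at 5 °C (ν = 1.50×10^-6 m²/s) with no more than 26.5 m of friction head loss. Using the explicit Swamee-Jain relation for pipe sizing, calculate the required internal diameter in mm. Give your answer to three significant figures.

Swamee-Jain (Type III): D = 0.66·[ε^1.25·(LQ²/(gh_f))^4.75 + ν·Q^9.4·(L/(gh_f))^5.2]^0.04
LQ²/(gh_f) = 0.2840; L/(gh_f) = 4.693
Term 1 = ε^1.25·(…)^4.75 = 1.39×10^-8; Term 2 = ν·Q^9.4·(…)^5.2 = 8.76×10^-9
D = 0.66·(1.39×10^-8 + 8.76×10^-9)^0.04 = 0.3264 m = 326 mm
Check: V = 2.94 m/s, Re = 6.40×10^5, f = 0.01511, h_f = 24.9 m ≈ 26.5 m ✓

D ≈ 326 mm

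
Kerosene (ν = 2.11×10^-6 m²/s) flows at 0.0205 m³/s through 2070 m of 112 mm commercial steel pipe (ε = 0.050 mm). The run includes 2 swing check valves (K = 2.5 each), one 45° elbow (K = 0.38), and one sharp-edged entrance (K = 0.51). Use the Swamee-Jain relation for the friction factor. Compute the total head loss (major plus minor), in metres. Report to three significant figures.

H_L ≈ 82.5 m

V = 4Q/(πD²) = 2.081 m/s; V²/2g = 0.2207 m
Re = 1.10×10^5, ε/D = 4.46×10^-4 → f = 0.01992 (Swamee-Jain)
Major: h_f = f(L/D)·V²/2g = 0.01992·18482·0.2207 = 81.24 m
Minor: ΣK = 5.89; h_m = ΣK·V²/2g = 1.300 m
Total H_L = 81.24 + 1.300 = 82.54 m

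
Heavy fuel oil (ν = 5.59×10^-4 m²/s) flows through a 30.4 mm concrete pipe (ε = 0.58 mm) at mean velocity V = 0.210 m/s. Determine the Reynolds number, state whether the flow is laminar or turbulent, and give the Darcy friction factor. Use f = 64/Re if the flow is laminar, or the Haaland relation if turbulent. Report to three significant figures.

Re = VD/ν = 0.2100·0.0304/5.59×10^-4 = 11.4
Re < 2300 → laminar → f = 64/Re = 5.604

Re ≈ 11.4; laminar; f = 64/Re ≈ 5.60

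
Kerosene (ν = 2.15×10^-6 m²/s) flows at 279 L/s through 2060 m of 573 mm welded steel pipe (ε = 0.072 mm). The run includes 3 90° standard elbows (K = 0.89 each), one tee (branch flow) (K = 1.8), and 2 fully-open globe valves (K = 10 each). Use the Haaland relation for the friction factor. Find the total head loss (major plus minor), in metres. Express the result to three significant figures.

H_L ≈ 4.79 m

V = 4Q/(πD²) = 1.082 m/s; V²/2g = 0.05966 m
Re = 2.88×10^5, ε/D = 1.26×10^-4 → f = 0.01553 (Haaland)
Major: h_f = f(L/D)·V²/2g = 0.01553·3595·0.05966 = 3.332 m
Minor: ΣK = 24.5; h_m = ΣK·V²/2g = 1.460 m
Total H_L = 3.332 + 1.460 = 4.792 m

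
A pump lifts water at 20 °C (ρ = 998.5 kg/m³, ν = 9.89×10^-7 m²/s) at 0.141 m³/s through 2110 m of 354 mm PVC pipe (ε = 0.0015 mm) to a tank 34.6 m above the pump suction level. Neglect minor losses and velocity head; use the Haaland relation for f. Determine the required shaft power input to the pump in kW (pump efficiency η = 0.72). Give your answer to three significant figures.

V = 4Q/(πD²) = 1.433 m/s; Re = 5.13×10^5; ε/D = 4.24×10^-6; f = 0.01305
h_f = f(L/D)V²/2g = 8.137 m
Total head H = z + h_f = 34.6 + 8.137 = 42.74 m
P_hyd = ρgQH = 998.5·9.81·0.141·42.74 = 59.03 kW
P_shaft = P_hyd/η = 59.03/0.72 = 81.98 kW

P_shaft ≈ 82.0 kW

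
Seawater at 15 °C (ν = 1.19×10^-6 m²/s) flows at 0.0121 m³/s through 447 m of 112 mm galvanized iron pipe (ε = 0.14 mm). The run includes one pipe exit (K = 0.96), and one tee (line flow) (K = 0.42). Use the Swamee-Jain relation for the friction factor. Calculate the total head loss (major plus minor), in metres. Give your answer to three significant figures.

V = 4Q/(πD²) = 1.228 m/s; V²/2g = 0.07688 m
Re = 1.16×10^5, ε/D = 0.00125 → f = 0.02291 (Swamee-Jain)
Major: h_f = f(L/D)·V²/2g = 0.02291·3991·0.07688 = 7.029 m
Minor: ΣK = 1.38; h_m = ΣK·V²/2g = 0.1061 m
Total H_L = 7.029 + 0.1061 = 7.135 m

H_L ≈ 7.14 m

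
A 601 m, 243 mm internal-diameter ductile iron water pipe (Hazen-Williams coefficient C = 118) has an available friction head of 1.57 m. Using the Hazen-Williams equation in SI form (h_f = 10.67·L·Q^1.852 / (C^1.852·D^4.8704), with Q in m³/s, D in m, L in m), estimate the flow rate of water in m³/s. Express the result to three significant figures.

Rearranging: Q = [h_f·C^1.852·D^4.8704 / (10.67·L)]^(1/1.852)
Q = [1.57·118^1.852·0.243^4.8704 / (10.67·601)]^0.540 = 0.03208 m³/s

Q ≈ 0.0321 m³/s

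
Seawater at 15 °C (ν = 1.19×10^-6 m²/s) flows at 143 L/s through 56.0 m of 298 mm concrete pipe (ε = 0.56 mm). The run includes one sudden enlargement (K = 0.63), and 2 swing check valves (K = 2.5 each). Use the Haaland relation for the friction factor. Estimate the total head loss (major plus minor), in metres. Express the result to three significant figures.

H_L ≈ 2.15 m

V = 4Q/(πD²) = 2.050 m/s; V²/2g = 0.2143 m
Re = 5.13×10^5, ε/D = 0.00188 → f = 0.02341 (Haaland)
Major: h_f = f(L/D)·V²/2g = 0.02341·187.9·0.2143 = 0.9426 m
Minor: ΣK = 5.63; h_m = ΣK·V²/2g = 1.206 m
Total H_L = 0.9426 + 1.206 = 2.149 m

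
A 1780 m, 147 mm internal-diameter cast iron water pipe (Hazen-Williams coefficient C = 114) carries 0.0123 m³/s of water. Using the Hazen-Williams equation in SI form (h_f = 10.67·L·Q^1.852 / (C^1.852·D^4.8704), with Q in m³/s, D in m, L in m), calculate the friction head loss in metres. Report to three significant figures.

h_f ≈ 9.71 m

h_f = 10.67·1780·0.0123^1.852 / (114^1.852·0.147^4.8704) = 9.710 m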